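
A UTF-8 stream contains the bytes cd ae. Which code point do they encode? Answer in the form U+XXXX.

Leading byte 0xCD = 11001101 matches 110xxxxx → 2-byte sequence.
Byte 1: 0xCD = 11001101, payload 01101 (5 bits).
Byte 2: 0xAE = 10101110 (10xxxxxx ✓), payload 101110.
Concatenate: 01101101110 = 0x36E (11 bits → U+036E).

U+036E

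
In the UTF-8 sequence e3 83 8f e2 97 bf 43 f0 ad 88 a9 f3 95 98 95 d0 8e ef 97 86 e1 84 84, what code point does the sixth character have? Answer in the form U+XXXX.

Offset 0: leading byte 0xE3 = 11100011 → 3-byte char #1 = E3 83 8F.
Offset 3: leading byte 0xE2 = 11100010 → 3-byte char #2 = E2 97 BF.
Offset 6: leading byte 0x43 = 01000011 → 1-byte char #3 = 43.
Offset 7: leading byte 0xF0 = 11110000 → 4-byte char #4 = F0 AD 88 A9.
Offset 11: leading byte 0xF3 = 11110011 → 4-byte char #5 = F3 95 98 95.
Offset 15: leading byte 0xD0 = 11010000 → 2-byte char #6 = D0 8E.
Leading byte 0xD0 = 11010000 matches 110xxxxx → 2-byte sequence.
Byte 1: 0xD0 = 11010000, payload 10000 (5 bits).
Byte 2: 0x8E = 10001110 (10xxxxxx ✓), payload 001110.
Concatenate: 10000001110 = 0x40E (11 bits → U+040E).

U+040E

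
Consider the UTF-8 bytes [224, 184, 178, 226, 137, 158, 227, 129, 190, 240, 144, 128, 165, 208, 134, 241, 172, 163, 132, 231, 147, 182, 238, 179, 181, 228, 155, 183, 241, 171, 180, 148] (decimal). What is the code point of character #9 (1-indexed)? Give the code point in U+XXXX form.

U+46F7

Offset 0: leading byte 0xE0 = 11100000 → 3-byte char #1 = E0 B8 B2.
Offset 3: leading byte 0xE2 = 11100010 → 3-byte char #2 = E2 89 9E.
Offset 6: leading byte 0xE3 = 11100011 → 3-byte char #3 = E3 81 BE.
Offset 9: leading byte 0xF0 = 11110000 → 4-byte char #4 = F0 90 80 A5.
Offset 13: leading byte 0xD0 = 11010000 → 2-byte char #5 = D0 86.
Offset 15: leading byte 0xF1 = 11110001 → 4-byte char #6 = F1 AC A3 84.
Offset 19: leading byte 0xE7 = 11100111 → 3-byte char #7 = E7 93 B6.
Offset 22: leading byte 0xEE = 11101110 → 3-byte char #8 = EE B3 B5.
Offset 25: leading byte 0xE4 = 11100100 → 3-byte char #9 = E4 9B B7.
Leading byte 0xE4 = 11100100 matches 1110xxxx → 3-byte sequence.
Byte 1: 0xE4 = 11100100, payload 0100 (4 bits).
Byte 2: 0x9B = 10011011 (10xxxxxx ✓), payload 011011.
Byte 3: 0xB7 = 10110111 (10xxxxxx ✓), payload 110111.
Concatenate: 0100011011110111 = 0x46F7 (16 bits → U+46F7).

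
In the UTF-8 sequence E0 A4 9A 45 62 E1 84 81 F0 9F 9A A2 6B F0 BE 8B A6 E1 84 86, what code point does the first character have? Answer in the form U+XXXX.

Offset 0: leading byte 0xE0 = 11100000 → 3-byte char #1 = E0 A4 9A.
Leading byte 0xE0 = 11100000 matches 1110xxxx → 3-byte sequence.
Byte 1: 0xE0 = 11100000, payload 0000 (4 bits).
Byte 2: 0xA4 = 10100100 (10xxxxxx ✓), payload 100100.
Byte 3: 0x9A = 10011010 (10xxxxxx ✓), payload 011010.
Concatenate: 0000100100011010 = 0x91A (16 bits → U+091A).

U+091A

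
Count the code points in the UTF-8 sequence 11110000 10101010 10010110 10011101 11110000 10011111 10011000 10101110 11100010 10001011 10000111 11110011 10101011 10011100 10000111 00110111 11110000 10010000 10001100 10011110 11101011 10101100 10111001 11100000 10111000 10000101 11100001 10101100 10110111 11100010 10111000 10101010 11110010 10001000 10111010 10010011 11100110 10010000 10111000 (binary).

12

Byte at offset 0: 0xF0 = 11110000 → 4-byte char (#1). Advance 4.
Byte at offset 4: 0xF0 = 11110000 → 4-byte char (#2). Advance 4.
Byte at offset 8: 0xE2 = 11100010 → 3-byte char (#3). Advance 3.
Byte at offset 11: 0xF3 = 11110011 → 4-byte char (#4). Advance 4.
Byte at offset 15: 0x37 = 00110111 → 1-byte char (#5). Advance 1.
Byte at offset 16: 0xF0 = 11110000 → 4-byte char (#6). Advance 4.
Byte at offset 20: 0xEB = 11101011 → 3-byte char (#7). Advance 3.
Byte at offset 23: 0xE0 = 11100000 → 3-byte char (#8). Advance 3.
Byte at offset 26: 0xE1 = 11100001 → 3-byte char (#9). Advance 3.
Byte at offset 29: 0xE2 = 11100010 → 3-byte char (#10). Advance 3.
Byte at offset 32: 0xF2 = 11110010 → 4-byte char (#11). Advance 4.
Byte at offset 36: 0xE6 = 11100110 → 3-byte char (#12). Advance 3.
Reached end at offset 39 after 12 code points.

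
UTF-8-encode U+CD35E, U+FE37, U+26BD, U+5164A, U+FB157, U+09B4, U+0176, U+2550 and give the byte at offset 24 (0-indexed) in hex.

0x95

U+CD35E → 4-byte form F3 8D 8D 9E at offsets 0–3.
U+FE37 → 3-byte form EF B8 B7 at offsets 4–6.
U+26BD → 3-byte form E2 9A BD at offsets 7–9.
U+5164A → 4-byte form F1 91 99 8A at offsets 10–13.
U+FB157 → 4-byte form F3 BB 85 97 at offsets 14–17.
U+09B4 → 3-byte form E0 A6 B4 at offsets 18–20.
U+0176 → 2-byte form C5 B6 at offsets 21–22.
U+2550 → 3-byte form E2 95 90 at offsets 23–25.
Offset 24 falls in char 8's range; it's byte 2 of E2 95 90 = 0x95.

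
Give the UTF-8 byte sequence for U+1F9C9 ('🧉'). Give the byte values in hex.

F0 9F A7 89

U+1F9C9 = 0x1F9C9 = 129481 decimal. In range U+10000–U+10FFFF → 4-byte form: 11110xxx 10xxxxxx 10xxxxxx 10xxxxxx.
Binary (21 bits): 000011111100111001001.
Split 3+6+6+6: 000 | 011111 | 100111 | 001001.
Byte 1: 11110000 = 0xF0.
Byte 2: 10011111 = 0x9F.
Byte 3: 10100111 = 0xA7.
Byte 4: 10001001 = 0x89.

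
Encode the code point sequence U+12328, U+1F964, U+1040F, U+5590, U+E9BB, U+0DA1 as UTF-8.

F0 92 8C A8 F0 9F A5 A4 F0 90 90 8F E5 96 90 EE A6 BB E0 B6 A1

U+12328: 4-byte form → F0 92 8C A8.
U+1F964: 4-byte form → F0 9F A5 A4.
U+1040F: 4-byte form → F0 90 90 8F.
U+5590: 3-byte form → E5 96 90.
U+E9BB: 3-byte form → EE A6 BB.
U+0DA1: 3-byte form → E0 B6 A1.
Concatenated (21 bytes): F0 92 8C A8 F0 9F A5 A4 F0 90 90 8F E5 96 90 EE A6 BB E0 B6 A1.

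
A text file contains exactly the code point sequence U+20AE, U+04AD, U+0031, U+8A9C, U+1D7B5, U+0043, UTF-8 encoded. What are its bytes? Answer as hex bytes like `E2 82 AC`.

U+20AE: 3-byte form → E2 82 AE.
U+04AD: 2-byte form → D2 AD.
U+0031: 1-byte form → 31.
U+8A9C: 3-byte form → E8 AA 9C.
U+1D7B5: 4-byte form → F0 9D 9E B5.
U+0043: 1-byte form → 43.
Concatenated (14 bytes): E2 82 AE D2 AD 31 E8 AA 9C F0 9D 9E B5 43.

E2 82 AE D2 AD 31 E8 AA 9C F0 9D 9E B5 43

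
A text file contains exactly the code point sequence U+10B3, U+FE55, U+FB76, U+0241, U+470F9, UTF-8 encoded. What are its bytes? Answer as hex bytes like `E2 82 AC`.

U+10B3: 3-byte form → E1 82 B3.
U+FE55: 3-byte form → EF B9 95.
U+FB76: 3-byte form → EF AD B6.
U+0241: 2-byte form → C9 81.
U+470F9: 4-byte form → F1 87 83 B9.
Concatenated (15 bytes): E1 82 B3 EF B9 95 EF AD B6 C9 81 F1 87 83 B9.

E1 82 B3 EF B9 95 EF AD B6 C9 81 F1 87 83 B9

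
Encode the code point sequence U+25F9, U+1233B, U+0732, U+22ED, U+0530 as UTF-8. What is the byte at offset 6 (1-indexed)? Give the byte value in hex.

1-indexed offset 6 is 0-indexed offset 5.
U+25F9 → 3-byte form E2 97 B9 at offsets 0–2.
U+1233B → 4-byte form F0 92 8C BB at offsets 3–6.
Offset 5 falls in char 2's range; it's byte 3 of F0 92 8C BB = 0x8C.

0x8C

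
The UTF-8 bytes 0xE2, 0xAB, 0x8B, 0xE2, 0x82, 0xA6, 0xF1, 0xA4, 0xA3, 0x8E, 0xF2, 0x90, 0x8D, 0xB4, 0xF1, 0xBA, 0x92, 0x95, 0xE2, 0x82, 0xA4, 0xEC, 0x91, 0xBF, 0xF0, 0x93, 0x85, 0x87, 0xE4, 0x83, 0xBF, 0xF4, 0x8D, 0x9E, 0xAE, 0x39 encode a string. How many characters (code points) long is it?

Byte at offset 0: 0xE2 = 11100010 → 3-byte char (#1). Advance 3.
Byte at offset 3: 0xE2 = 11100010 → 3-byte char (#2). Advance 3.
Byte at offset 6: 0xF1 = 11110001 → 4-byte char (#3). Advance 4.
Byte at offset 10: 0xF2 = 11110010 → 4-byte char (#4). Advance 4.
Byte at offset 14: 0xF1 = 11110001 → 4-byte char (#5). Advance 4.
Byte at offset 18: 0xE2 = 11100010 → 3-byte char (#6). Advance 3.
Byte at offset 21: 0xEC = 11101100 → 3-byte char (#7). Advance 3.
Byte at offset 24: 0xF0 = 11110000 → 4-byte char (#8). Advance 4.
Byte at offset 28: 0xE4 = 11100100 → 3-byte char (#9). Advance 3.
Byte at offset 31: 0xF4 = 11110100 → 4-byte char (#10). Advance 4.
Byte at offset 35: 0x39 = 00111001 → 1-byte char (#11). Advance 1.
Reached end at offset 36 after 11 code points.

11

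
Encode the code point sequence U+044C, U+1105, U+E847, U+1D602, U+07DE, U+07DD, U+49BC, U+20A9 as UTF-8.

U+044C: 2-byte form → D1 8C.
U+1105: 3-byte form → E1 84 85.
U+E847: 3-byte form → EE A1 87.
U+1D602: 4-byte form → F0 9D 98 82.
U+07DE: 2-byte form → DF 9E.
U+07DD: 2-byte form → DF 9D.
U+49BC: 3-byte form → E4 A6 BC.
U+20A9: 3-byte form → E2 82 A9.
Concatenated (22 bytes): D1 8C E1 84 85 EE A1 87 F0 9D 98 82 DF 9E DF 9D E4 A6 BC E2 82 A9.

D1 8C E1 84 85 EE A1 87 F0 9D 98 82 DF 9E DF 9D E4 A6 BC E2 82 A9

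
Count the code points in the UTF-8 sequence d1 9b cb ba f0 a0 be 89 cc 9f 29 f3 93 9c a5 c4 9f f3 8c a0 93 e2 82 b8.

Byte at offset 0: 0xD1 = 11010001 → 2-byte char (#1). Advance 2.
Byte at offset 2: 0xCB = 11001011 → 2-byte char (#2). Advance 2.
Byte at offset 4: 0xF0 = 11110000 → 4-byte char (#3). Advance 4.
Byte at offset 8: 0xCC = 11001100 → 2-byte char (#4). Advance 2.
Byte at offset 10: 0x29 = 00101001 → 1-byte char (#5). Advance 1.
Byte at offset 11: 0xF3 = 11110011 → 4-byte char (#6). Advance 4.
Byte at offset 15: 0xC4 = 11000100 → 2-byte char (#7). Advance 2.
Byte at offset 17: 0xF3 = 11110011 → 4-byte char (#8). Advance 4.
Byte at offset 21: 0xE2 = 11100010 → 3-byte char (#9). Advance 3.
Reached end at offset 24 after 9 code points.

9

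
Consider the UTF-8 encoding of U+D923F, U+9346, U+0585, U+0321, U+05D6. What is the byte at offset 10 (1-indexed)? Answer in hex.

1-indexed offset 10 is 0-indexed offset 9.
U+D923F → 4-byte form F3 99 88 BF at offsets 0–3.
U+9346 → 3-byte form E9 8D 86 at offsets 4–6.
U+0585 → 2-byte form D6 85 at offsets 7–8.
U+0321 → 2-byte form CC A1 at offsets 9–10.
Offset 9 falls in char 4's range; it's byte 1 of CC A1 = 0xCC.

0xCC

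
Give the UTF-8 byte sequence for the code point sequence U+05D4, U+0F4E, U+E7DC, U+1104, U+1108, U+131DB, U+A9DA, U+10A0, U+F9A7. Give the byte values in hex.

D7 94 E0 BD 8E EE 9F 9C E1 84 84 E1 84 88 F0 93 87 9B EA A7 9A E1 82 A0 EF A6 A7

U+05D4: 2-byte form → D7 94.
U+0F4E: 3-byte form → E0 BD 8E.
U+E7DC: 3-byte form → EE 9F 9C.
U+1104: 3-byte form → E1 84 84.
U+1108: 3-byte form → E1 84 88.
U+131DB: 4-byte form → F0 93 87 9B.
U+A9DA: 3-byte form → EA A7 9A.
U+10A0: 3-byte form → E1 82 A0.
U+F9A7: 3-byte form → EF A6 A7.
Concatenated (27 bytes): D7 94 E0 BD 8E EE 9F 9C E1 84 84 E1 84 88 F0 93 87 9B EA A7 9A E1 82 A0 EF A6 A7.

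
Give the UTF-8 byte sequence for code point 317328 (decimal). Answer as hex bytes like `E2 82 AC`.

U+4D790 = 0x4D790 = 317328 decimal. In range U+10000–U+10FFFF → 4-byte form: 11110xxx 10xxxxxx 10xxxxxx 10xxxxxx.
Binary (21 bits): 001001101011110010000.
Split 3+6+6+6: 001 | 001101 | 011110 | 010000.
Byte 1: 11110001 = 0xF1.
Byte 2: 10001101 = 0x8D.
Byte 3: 10011110 = 0x9E.
Byte 4: 10010000 = 0x90.

F1 8D 9E 90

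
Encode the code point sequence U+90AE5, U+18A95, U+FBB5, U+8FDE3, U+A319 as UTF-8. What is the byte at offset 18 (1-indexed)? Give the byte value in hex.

0x99

1-indexed offset 18 is 0-indexed offset 17.
U+90AE5 → 4-byte form F2 90 AB A5 at offsets 0–3.
U+18A95 → 4-byte form F0 98 AA 95 at offsets 4–7.
U+FBB5 → 3-byte form EF AE B5 at offsets 8–10.
U+8FDE3 → 4-byte form F2 8F B7 A3 at offsets 11–14.
U+A319 → 3-byte form EA 8C 99 at offsets 15–17.
Offset 17 falls in char 5's range; it's byte 3 of EA 8C 99 = 0x99.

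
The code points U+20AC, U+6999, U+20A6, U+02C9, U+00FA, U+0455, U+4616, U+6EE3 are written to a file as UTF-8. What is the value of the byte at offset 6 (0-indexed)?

U+20AC → 3-byte form E2 82 AC at offsets 0–2.
U+6999 → 3-byte form E6 A6 99 at offsets 3–5.
U+20A6 → 3-byte form E2 82 A6 at offsets 6–8.
Offset 6 falls in char 3's range; it's byte 1 of E2 82 A6 = 0xE2.

0xE2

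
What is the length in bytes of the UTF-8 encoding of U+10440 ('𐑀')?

4

U+10440 = 0x10440. UTF-8 uses 1 byte below 0x80, 2 below 0x800, 3 below 0x10000, 4 up to 0x10FFFF. 0x10440 is in U+10000–U+10FFFF → 4 bytes.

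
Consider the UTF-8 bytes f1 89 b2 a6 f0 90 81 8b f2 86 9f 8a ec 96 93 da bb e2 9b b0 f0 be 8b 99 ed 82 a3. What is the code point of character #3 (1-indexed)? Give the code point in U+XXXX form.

Offset 0: leading byte 0xF1 = 11110001 → 4-byte char #1 = F1 89 B2 A6.
Offset 4: leading byte 0xF0 = 11110000 → 4-byte char #2 = F0 90 81 8B.
Offset 8: leading byte 0xF2 = 11110010 → 4-byte char #3 = F2 86 9F 8A.
Leading byte 0xF2 = 11110010 matches 11110xxx → 4-byte sequence.
Byte 1: 0xF2 = 11110010, payload 010 (3 bits).
Byte 2: 0x86 = 10000110 (10xxxxxx ✓), payload 000110.
Byte 3: 0x9F = 10011111 (10xxxxxx ✓), payload 011111.
Byte 4: 0x8A = 10001010 (10xxxxxx ✓), payload 001010.
Concatenate: 010000110011111001010 = 0x867CA (21 bits → U+867CA).

U+867CA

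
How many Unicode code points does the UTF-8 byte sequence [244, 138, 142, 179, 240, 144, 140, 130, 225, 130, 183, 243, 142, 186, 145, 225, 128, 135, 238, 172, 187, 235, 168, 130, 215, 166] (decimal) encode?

8

Byte at offset 0: 0xF4 = 11110100 → 4-byte char (#1). Advance 4.
Byte at offset 4: 0xF0 = 11110000 → 4-byte char (#2). Advance 4.
Byte at offset 8: 0xE1 = 11100001 → 3-byte char (#3). Advance 3.
Byte at offset 11: 0xF3 = 11110011 → 4-byte char (#4). Advance 4.
Byte at offset 15: 0xE1 = 11100001 → 3-byte char (#5). Advance 3.
Byte at offset 18: 0xEE = 11101110 → 3-byte char (#6). Advance 3.
Byte at offset 21: 0xEB = 11101011 → 3-byte char (#7). Advance 3.
Byte at offset 24: 0xD7 = 11010111 → 2-byte char (#8). Advance 2.
Reached end at offset 26 after 8 code points.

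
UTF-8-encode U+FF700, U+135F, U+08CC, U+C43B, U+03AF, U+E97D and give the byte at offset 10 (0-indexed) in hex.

0xEC

U+FF700 → 4-byte form F3 BF 9C 80 at offsets 0–3.
U+135F → 3-byte form E1 8D 9F at offsets 4–6.
U+08CC → 3-byte form E0 A3 8C at offsets 7–9.
U+C43B → 3-byte form EC 90 BB at offsets 10–12.
Offset 10 falls in char 4's range; it's byte 1 of EC 90 BB = 0xEC.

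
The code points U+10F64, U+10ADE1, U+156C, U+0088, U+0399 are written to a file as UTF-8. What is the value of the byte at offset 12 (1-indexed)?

0xC2

1-indexed offset 12 is 0-indexed offset 11.
U+10F64 → 4-byte form F0 90 BD A4 at offsets 0–3.
U+10ADE1 → 4-byte form F4 8A B7 A1 at offsets 4–7.
U+156C → 3-byte form E1 95 AC at offsets 8–10.
U+0088 → 2-byte form C2 88 at offsets 11–12.
Offset 11 falls in char 4's range; it's byte 1 of C2 88 = 0xC2.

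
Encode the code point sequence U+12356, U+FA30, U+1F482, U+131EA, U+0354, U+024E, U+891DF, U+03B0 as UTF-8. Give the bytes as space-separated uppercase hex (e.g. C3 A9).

F0 92 8D 96 EF A8 B0 F0 9F 92 82 F0 93 87 AA CD 94 C9 8E F2 89 87 9F CE B0

U+12356: 4-byte form → F0 92 8D 96.
U+FA30: 3-byte form → EF A8 B0.
U+1F482: 4-byte form → F0 9F 92 82.
U+131EA: 4-byte form → F0 93 87 AA.
U+0354: 2-byte form → CD 94.
U+024E: 2-byte form → C9 8E.
U+891DF: 4-byte form → F2 89 87 9F.
U+03B0: 2-byte form → CE B0.
Concatenated (25 bytes): F0 92 8D 96 EF A8 B0 F0 9F 92 82 F0 93 87 AA CD 94 C9 8E F2 89 87 9F CE B0.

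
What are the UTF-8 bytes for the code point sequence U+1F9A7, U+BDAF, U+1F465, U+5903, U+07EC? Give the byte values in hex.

F0 9F A6 A7 EB B6 AF F0 9F 91 A5 E5 A4 83 DF AC

U+1F9A7: 4-byte form → F0 9F A6 A7.
U+BDAF: 3-byte form → EB B6 AF.
U+1F465: 4-byte form → F0 9F 91 A5.
U+5903: 3-byte form → E5 A4 83.
U+07EC: 2-byte form → DF AC.
Concatenated (16 bytes): F0 9F A6 A7 EB B6 AF F0 9F 91 A5 E5 A4 83 DF AC.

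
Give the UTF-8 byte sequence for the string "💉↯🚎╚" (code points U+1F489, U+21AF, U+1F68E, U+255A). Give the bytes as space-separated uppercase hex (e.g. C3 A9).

F0 9F 92 89 E2 86 AF F0 9F 9A 8E E2 95 9A

U+1F489: 4-byte form → F0 9F 92 89.
U+21AF: 3-byte form → E2 86 AF.
U+1F68E: 4-byte form → F0 9F 9A 8E.
U+255A: 3-byte form → E2 95 9A.
Concatenated (14 bytes): F0 9F 92 89 E2 86 AF F0 9F 9A 8E E2 95 9A.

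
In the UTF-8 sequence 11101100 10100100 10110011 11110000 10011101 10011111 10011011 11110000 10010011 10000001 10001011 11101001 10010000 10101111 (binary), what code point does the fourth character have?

Offset 0: leading byte 0xEC = 11101100 → 3-byte char #1 = EC A4 B3.
Offset 3: leading byte 0xF0 = 11110000 → 4-byte char #2 = F0 9D 9F 9B.
Offset 7: leading byte 0xF0 = 11110000 → 4-byte char #3 = F0 93 81 8B.
Offset 11: leading byte 0xE9 = 11101001 → 3-byte char #4 = E9 90 AF.
Leading byte 0xE9 = 11101001 matches 1110xxxx → 3-byte sequence.
Byte 1: 0xE9 = 11101001, payload 1001 (4 bits).
Byte 2: 0x90 = 10010000 (10xxxxxx ✓), payload 010000.
Byte 3: 0xAF = 10101111 (10xxxxxx ✓), payload 101111.
Concatenate: 1001010000101111 = 0x942F (16 bits → U+942F).

U+942F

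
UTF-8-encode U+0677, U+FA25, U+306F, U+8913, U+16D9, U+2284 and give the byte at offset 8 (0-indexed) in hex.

0xE8

U+0677 → 2-byte form D9 B7 at offsets 0–1.
U+FA25 → 3-byte form EF A8 A5 at offsets 2–4.
U+306F → 3-byte form E3 81 AF at offsets 5–7.
U+8913 → 3-byte form E8 A4 93 at offsets 8–10.
Offset 8 falls in char 4's range; it's byte 1 of E8 A4 93 = 0xE8.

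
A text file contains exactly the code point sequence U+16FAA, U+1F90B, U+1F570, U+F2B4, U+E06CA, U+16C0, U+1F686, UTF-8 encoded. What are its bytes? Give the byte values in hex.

F0 96 BE AA F0 9F A4 8B F0 9F 95 B0 EF 8A B4 F3 A0 9B 8A E1 9B 80 F0 9F 9A 86

U+16FAA: 4-byte form → F0 96 BE AA.
U+1F90B: 4-byte form → F0 9F A4 8B.
U+1F570: 4-byte form → F0 9F 95 B0.
U+F2B4: 3-byte form → EF 8A B4.
U+E06CA: 4-byte form → F3 A0 9B 8A.
U+16C0: 3-byte form → E1 9B 80.
U+1F686: 4-byte form → F0 9F 9A 86.
Concatenated (26 bytes): F0 96 BE AA F0 9F A4 8B F0 9F 95 B0 EF 8A B4 F3 A0 9B 8A E1 9B 80 F0 9F 9A 86.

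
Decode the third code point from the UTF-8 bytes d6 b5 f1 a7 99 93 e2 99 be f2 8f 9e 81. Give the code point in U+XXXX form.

Offset 0: leading byte 0xD6 = 11010110 → 2-byte char #1 = D6 B5.
Offset 2: leading byte 0xF1 = 11110001 → 4-byte char #2 = F1 A7 99 93.
Offset 6: leading byte 0xE2 = 11100010 → 3-byte char #3 = E2 99 BE.
Leading byte 0xE2 = 11100010 matches 1110xxxx → 3-byte sequence.
Byte 1: 0xE2 = 11100010, payload 0010 (4 bits).
Byte 2: 0x99 = 10011001 (10xxxxxx ✓), payload 011001.
Byte 3: 0xBE = 10111110 (10xxxxxx ✓), payload 111110.
Concatenate: 0010011001111110 = 0x267E (16 bits → U+267E).

U+267E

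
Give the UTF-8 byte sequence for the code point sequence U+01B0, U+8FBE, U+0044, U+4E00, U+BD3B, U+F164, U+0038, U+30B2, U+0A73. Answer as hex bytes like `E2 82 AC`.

C6 B0 E8 BE BE 44 E4 B8 80 EB B4 BB EF 85 A4 38 E3 82 B2 E0 A9 B3

U+01B0: 2-byte form → C6 B0.
U+8FBE: 3-byte form → E8 BE BE.
U+0044: 1-byte form → 44.
U+4E00: 3-byte form → E4 B8 80.
U+BD3B: 3-byte form → EB B4 BB.
U+F164: 3-byte form → EF 85 A4.
U+0038: 1-byte form → 38.
U+30B2: 3-byte form → E3 82 B2.
U+0A73: 3-byte form → E0 A9 B3.
Concatenated (22 bytes): C6 B0 E8 BE BE 44 E4 B8 80 EB B4 BB EF 85 A4 38 E3 82 B2 E0 A9 B3.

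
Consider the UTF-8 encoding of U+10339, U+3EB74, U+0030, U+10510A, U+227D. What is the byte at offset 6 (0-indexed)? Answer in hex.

0xAD

U+10339 → 4-byte form F0 90 8C B9 at offsets 0–3.
U+3EB74 → 4-byte form F0 BE AD B4 at offsets 4–7.
Offset 6 falls in char 2's range; it's byte 3 of F0 BE AD B4 = 0xAD.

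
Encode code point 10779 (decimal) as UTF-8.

U+2A1B = 0x2A1B = 10779 decimal. In range U+0800–U+FFFF → 3-byte form: 1110xxxx 10xxxxxx 10xxxxxx.
Binary (16 bits): 0010101000011011.
Split 4+6+6: 0010 | 101000 | 011011.
Byte 1: 11100010 = 0xE2.
Byte 2: 10101000 = 0xA8.
Byte 3: 10011011 = 0x9B.

E2 A8 9B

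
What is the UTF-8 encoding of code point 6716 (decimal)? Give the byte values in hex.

U+1A3C = 0x1A3C = 6716 decimal. In range U+0800–U+FFFF → 3-byte form: 1110xxxx 10xxxxxx 10xxxxxx.
Binary (16 bits): 0001101000111100.
Split 4+6+6: 0001 | 101000 | 111100.
Byte 1: 11100001 = 0xE1.
Byte 2: 10101000 = 0xA8.
Byte 3: 10111100 = 0xBC.

E1 A8 BC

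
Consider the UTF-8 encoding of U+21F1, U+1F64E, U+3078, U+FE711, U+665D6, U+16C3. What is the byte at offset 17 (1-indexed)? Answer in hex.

0x97

1-indexed offset 17 is 0-indexed offset 16.
U+21F1 → 3-byte form E2 87 B1 at offsets 0–2.
U+1F64E → 4-byte form F0 9F 99 8E at offsets 3–6.
U+3078 → 3-byte form E3 81 B8 at offsets 7–9.
U+FE711 → 4-byte form F3 BE 9C 91 at offsets 10–13.
U+665D6 → 4-byte form F1 A6 97 96 at offsets 14–17.
Offset 16 falls in char 5's range; it's byte 3 of F1 A6 97 96 = 0x97.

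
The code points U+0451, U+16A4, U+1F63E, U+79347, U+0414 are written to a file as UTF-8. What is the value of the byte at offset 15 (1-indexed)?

1-indexed offset 15 is 0-indexed offset 14.
U+0451 → 2-byte form D1 91 at offsets 0–1.
U+16A4 → 3-byte form E1 9A A4 at offsets 2–4.
U+1F63E → 4-byte form F0 9F 98 BE at offsets 5–8.
U+79347 → 4-byte form F1 B9 8D 87 at offsets 9–12.
U+0414 → 2-byte form D0 94 at offsets 13–14.
Offset 14 falls in char 5's range; it's byte 2 of D0 94 = 0x94.

0x94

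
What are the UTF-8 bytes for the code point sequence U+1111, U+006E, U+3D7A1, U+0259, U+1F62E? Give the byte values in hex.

U+1111: 3-byte form → E1 84 91.
U+006E: 1-byte form → 6E.
U+3D7A1: 4-byte form → F0 BD 9E A1.
U+0259: 2-byte form → C9 99.
U+1F62E: 4-byte form → F0 9F 98 AE.
Concatenated (14 bytes): E1 84 91 6E F0 BD 9E A1 C9 99 F0 9F 98 AE.

E1 84 91 6E F0 BD 9E A1 C9 99 F0 9F 98 AE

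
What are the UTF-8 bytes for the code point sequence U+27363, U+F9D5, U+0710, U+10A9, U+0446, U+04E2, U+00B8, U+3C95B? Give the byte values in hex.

F0 A7 8D A3 EF A7 95 DC 90 E1 82 A9 D1 86 D3 A2 C2 B8 F0 BC A5 9B

U+27363: 4-byte form → F0 A7 8D A3.
U+F9D5: 3-byte form → EF A7 95.
U+0710: 2-byte form → DC 90.
U+10A9: 3-byte form → E1 82 A9.
U+0446: 2-byte form → D1 86.
U+04E2: 2-byte form → D3 A2.
U+00B8: 2-byte form → C2 B8.
U+3C95B: 4-byte form → F0 BC A5 9B.
Concatenated (22 bytes): F0 A7 8D A3 EF A7 95 DC 90 E1 82 A9 D1 86 D3 A2 C2 B8 F0 BC A5 9B.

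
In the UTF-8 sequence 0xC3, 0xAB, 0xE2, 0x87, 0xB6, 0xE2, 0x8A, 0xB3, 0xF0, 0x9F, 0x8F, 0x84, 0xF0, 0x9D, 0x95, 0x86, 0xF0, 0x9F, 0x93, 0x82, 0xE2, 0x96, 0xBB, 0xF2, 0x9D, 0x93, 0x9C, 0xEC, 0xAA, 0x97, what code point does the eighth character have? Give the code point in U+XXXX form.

U+9D4DC

Offset 0: leading byte 0xC3 = 11000011 → 2-byte char #1 = C3 AB.
Offset 2: leading byte 0xE2 = 11100010 → 3-byte char #2 = E2 87 B6.
Offset 5: leading byte 0xE2 = 11100010 → 3-byte char #3 = E2 8A B3.
Offset 8: leading byte 0xF0 = 11110000 → 4-byte char #4 = F0 9F 8F 84.
Offset 12: leading byte 0xF0 = 11110000 → 4-byte char #5 = F0 9D 95 86.
Offset 16: leading byte 0xF0 = 11110000 → 4-byte char #6 = F0 9F 93 82.
Offset 20: leading byte 0xE2 = 11100010 → 3-byte char #7 = E2 96 BB.
Offset 23: leading byte 0xF2 = 11110010 → 4-byte char #8 = F2 9D 93 9C.
Leading byte 0xF2 = 11110010 matches 11110xxx → 4-byte sequence.
Byte 1: 0xF2 = 11110010, payload 010 (3 bits).
Byte 2: 0x9D = 10011101 (10xxxxxx ✓), payload 011101.
Byte 3: 0x93 = 10010011 (10xxxxxx ✓), payload 010011.
Byte 4: 0x9C = 10011100 (10xxxxxx ✓), payload 011100.
Concatenate: 010011101010011011100 = 0x9D4DC (21 bits → U+9D4DC).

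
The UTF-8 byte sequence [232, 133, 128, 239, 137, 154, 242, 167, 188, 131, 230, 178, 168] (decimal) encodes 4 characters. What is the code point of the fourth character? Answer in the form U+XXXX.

U+6CA8

Offset 0: leading byte 0xE8 = 11101000 → 3-byte char #1 = E8 85 80.
Offset 3: leading byte 0xEF = 11101111 → 3-byte char #2 = EF 89 9A.
Offset 6: leading byte 0xF2 = 11110010 → 4-byte char #3 = F2 A7 BC 83.
Offset 10: leading byte 0xE6 = 11100110 → 3-byte char #4 = E6 B2 A8.
Leading byte 0xE6 = 11100110 matches 1110xxxx → 3-byte sequence.
Byte 1: 0xE6 = 11100110, payload 0110 (4 bits).
Byte 2: 0xB2 = 10110010 (10xxxxxx ✓), payload 110010.
Byte 3: 0xA8 = 10101000 (10xxxxxx ✓), payload 101000.
Concatenate: 0110110010101000 = 0x6CA8 (16 bits → U+6CA8).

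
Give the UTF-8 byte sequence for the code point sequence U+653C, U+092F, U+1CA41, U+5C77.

U+653C: 3-byte form → E6 94 BC.
U+092F: 3-byte form → E0 A4 AF.
U+1CA41: 4-byte form → F0 9C A9 81.
U+5C77: 3-byte form → E5 B1 B7.
Concatenated (13 bytes): E6 94 BC E0 A4 AF F0 9C A9 81 E5 B1 B7.

E6 94 BC E0 A4 AF F0 9C A9 81 E5 B1 B7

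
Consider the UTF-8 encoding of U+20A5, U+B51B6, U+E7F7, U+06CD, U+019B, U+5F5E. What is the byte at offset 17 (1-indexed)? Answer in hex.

0x9E

1-indexed offset 17 is 0-indexed offset 16.
U+20A5 → 3-byte form E2 82 A5 at offsets 0–2.
U+B51B6 → 4-byte form F2 B5 86 B6 at offsets 3–6.
U+E7F7 → 3-byte form EE 9F B7 at offsets 7–9.
U+06CD → 2-byte form DB 8D at offsets 10–11.
U+019B → 2-byte form C6 9B at offsets 12–13.
U+5F5E → 3-byte form E5 BD 9E at offsets 14–16.
Offset 16 falls in char 6's range; it's byte 3 of E5 BD 9E = 0x9E.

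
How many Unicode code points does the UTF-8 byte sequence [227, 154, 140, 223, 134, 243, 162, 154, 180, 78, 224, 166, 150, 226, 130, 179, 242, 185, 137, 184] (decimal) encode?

7

Byte at offset 0: 0xE3 = 11100011 → 3-byte char (#1). Advance 3.
Byte at offset 3: 0xDF = 11011111 → 2-byte char (#2). Advance 2.
Byte at offset 5: 0xF3 = 11110011 → 4-byte char (#3). Advance 4.
Byte at offset 9: 0x4E = 01001110 → 1-byte char (#4). Advance 1.
Byte at offset 10: 0xE0 = 11100000 → 3-byte char (#5). Advance 3.
Byte at offset 13: 0xE2 = 11100010 → 3-byte char (#6). Advance 3.
Byte at offset 16: 0xF2 = 11110010 → 4-byte char (#7). Advance 4.
Reached end at offset 20 after 7 code points.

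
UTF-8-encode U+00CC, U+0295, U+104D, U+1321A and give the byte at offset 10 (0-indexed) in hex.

U+00CC → 2-byte form C3 8C at offsets 0–1.
U+0295 → 2-byte form CA 95 at offsets 2–3.
U+104D → 3-byte form E1 81 8D at offsets 4–6.
U+1321A → 4-byte form F0 93 88 9A at offsets 7–10.
Offset 10 falls in char 4's range; it's byte 4 of F0 93 88 9A = 0x9A.

0x9A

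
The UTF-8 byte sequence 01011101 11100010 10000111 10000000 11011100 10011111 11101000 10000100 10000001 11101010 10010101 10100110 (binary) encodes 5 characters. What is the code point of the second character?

U+21C0

Offset 0: leading byte 0x5D = 01011101 → 1-byte char #1 = 5D.
Offset 1: leading byte 0xE2 = 11100010 → 3-byte char #2 = E2 87 80.
Leading byte 0xE2 = 11100010 matches 1110xxxx → 3-byte sequence.
Byte 1: 0xE2 = 11100010, payload 0010 (4 bits).
Byte 2: 0x87 = 10000111 (10xxxxxx ✓), payload 000111.
Byte 3: 0x80 = 10000000 (10xxxxxx ✓), payload 000000.
Concatenate: 0010000111000000 = 0x21C0 (16 bits → U+21C0).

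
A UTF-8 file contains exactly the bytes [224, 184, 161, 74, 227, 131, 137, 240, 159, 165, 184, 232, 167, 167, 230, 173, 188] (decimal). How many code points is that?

Byte at offset 0: 0xE0 = 11100000 → 3-byte char (#1). Advance 3.
Byte at offset 3: 0x4A = 01001010 → 1-byte char (#2). Advance 1.
Byte at offset 4: 0xE3 = 11100011 → 3-byte char (#3). Advance 3.
Byte at offset 7: 0xF0 = 11110000 → 4-byte char (#4). Advance 4.
Byte at offset 11: 0xE8 = 11101000 → 3-byte char (#5). Advance 3.
Byte at offset 14: 0xE6 = 11100110 → 3-byte char (#6). Advance 3.
Reached end at offset 17 after 6 code points.

6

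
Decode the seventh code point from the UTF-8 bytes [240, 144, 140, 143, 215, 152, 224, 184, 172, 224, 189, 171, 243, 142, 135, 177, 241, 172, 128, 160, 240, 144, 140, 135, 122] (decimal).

Offset 0: leading byte 0xF0 = 11110000 → 4-byte char #1 = F0 90 8C 8F.
Offset 4: leading byte 0xD7 = 11010111 → 2-byte char #2 = D7 98.
Offset 6: leading byte 0xE0 = 11100000 → 3-byte char #3 = E0 B8 AC.
Offset 9: leading byte 0xE0 = 11100000 → 3-byte char #4 = E0 BD AB.
Offset 12: leading byte 0xF3 = 11110011 → 4-byte char #5 = F3 8E 87 B1.
Offset 16: leading byte 0xF1 = 11110001 → 4-byte char #6 = F1 AC 80 A0.
Offset 20: leading byte 0xF0 = 11110000 → 4-byte char #7 = F0 90 8C 87.
Leading byte 0xF0 = 11110000 matches 11110xxx → 4-byte sequence.
Byte 1: 0xF0 = 11110000, payload 000 (3 bits).
Byte 2: 0x90 = 10010000 (10xxxxxx ✓), payload 010000.
Byte 3: 0x8C = 10001100 (10xxxxxx ✓), payload 001100.
Byte 4: 0x87 = 10000111 (10xxxxxx ✓), payload 000111.
Concatenate: 000010000001100000111 = 0x10307 (21 bits → U+10307).

U+10307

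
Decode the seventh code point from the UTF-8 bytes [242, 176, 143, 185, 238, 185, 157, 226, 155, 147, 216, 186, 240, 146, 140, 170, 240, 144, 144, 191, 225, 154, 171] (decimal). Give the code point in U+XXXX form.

Offset 0: leading byte 0xF2 = 11110010 → 4-byte char #1 = F2 B0 8F B9.
Offset 4: leading byte 0xEE = 11101110 → 3-byte char #2 = EE B9 9D.
Offset 7: leading byte 0xE2 = 11100010 → 3-byte char #3 = E2 9B 93.
Offset 10: leading byte 0xD8 = 11011000 → 2-byte char #4 = D8 BA.
Offset 12: leading byte 0xF0 = 11110000 → 4-byte char #5 = F0 92 8C AA.
Offset 16: leading byte 0xF0 = 11110000 → 4-byte char #6 = F0 90 90 BF.
Offset 20: leading byte 0xE1 = 11100001 → 3-byte char #7 = E1 9A AB.
Leading byte 0xE1 = 11100001 matches 1110xxxx → 3-byte sequence.
Byte 1: 0xE1 = 11100001, payload 0001 (4 bits).
Byte 2: 0x9A = 10011010 (10xxxxxx ✓), payload 011010.
Byte 3: 0xAB = 10101011 (10xxxxxx ✓), payload 101011.
Concatenate: 0001011010101011 = 0x16AB (16 bits → U+16AB).

U+16AB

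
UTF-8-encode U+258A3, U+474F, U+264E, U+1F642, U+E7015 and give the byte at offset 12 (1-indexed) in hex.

0x9F

1-indexed offset 12 is 0-indexed offset 11.
U+258A3 → 4-byte form F0 A5 A2 A3 at offsets 0–3.
U+474F → 3-byte form E4 9D 8F at offsets 4–6.
U+264E → 3-byte form E2 99 8E at offsets 7–9.
U+1F642 → 4-byte form F0 9F 99 82 at offsets 10–13.
Offset 11 falls in char 4's range; it's byte 2 of F0 9F 99 82 = 0x9F.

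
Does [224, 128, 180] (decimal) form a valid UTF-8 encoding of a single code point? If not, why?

Leading byte 0xE0 = 11100000 → 3-byte form.
Continuation bytes all match 10xxxxxx. Payload decodes to 0x34.
But 0x34 < 0x800, the minimum for a 3-byte sequence — this is an overlong encoding.

invalid (overlong encoding)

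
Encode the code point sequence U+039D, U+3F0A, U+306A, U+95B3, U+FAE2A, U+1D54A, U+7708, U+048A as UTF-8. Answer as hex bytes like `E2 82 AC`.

U+039D: 2-byte form → CE 9D.
U+3F0A: 3-byte form → E3 BC 8A.
U+306A: 3-byte form → E3 81 AA.
U+95B3: 3-byte form → E9 96 B3.
U+FAE2A: 4-byte form → F3 BA B8 AA.
U+1D54A: 4-byte form → F0 9D 95 8A.
U+7708: 3-byte form → E7 9C 88.
U+048A: 2-byte form → D2 8A.
Concatenated (24 bytes): CE 9D E3 BC 8A E3 81 AA E9 96 B3 F3 BA B8 AA F0 9D 95 8A E7 9C 88 D2 8A.

CE 9D E3 BC 8A E3 81 AA E9 96 B3 F3 BA B8 AA F0 9D 95 8A E7 9C 88 D2 8A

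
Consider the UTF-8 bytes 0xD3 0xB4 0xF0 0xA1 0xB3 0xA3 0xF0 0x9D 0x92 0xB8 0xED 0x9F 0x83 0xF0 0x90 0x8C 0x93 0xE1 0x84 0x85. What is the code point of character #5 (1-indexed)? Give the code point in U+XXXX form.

Offset 0: leading byte 0xD3 = 11010011 → 2-byte char #1 = D3 B4.
Offset 2: leading byte 0xF0 = 11110000 → 4-byte char #2 = F0 A1 B3 A3.
Offset 6: leading byte 0xF0 = 11110000 → 4-byte char #3 = F0 9D 92 B8.
Offset 10: leading byte 0xED = 11101101 → 3-byte char #4 = ED 9F 83.
Offset 13: leading byte 0xF0 = 11110000 → 4-byte char #5 = F0 90 8C 93.
Leading byte 0xF0 = 11110000 matches 11110xxx → 4-byte sequence.
Byte 1: 0xF0 = 11110000, payload 000 (3 bits).
Byte 2: 0x90 = 10010000 (10xxxxxx ✓), payload 010000.
Byte 3: 0x8C = 10001100 (10xxxxxx ✓), payload 001100.
Byte 4: 0x93 = 10010011 (10xxxxxx ✓), payload 010011.
Concatenate: 000010000001100010011 = 0x10313 (21 bits → U+10313).

U+10313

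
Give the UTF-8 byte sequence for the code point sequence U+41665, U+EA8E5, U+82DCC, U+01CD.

U+41665: 4-byte form → F1 81 99 A5.
U+EA8E5: 4-byte form → F3 AA A3 A5.
U+82DCC: 4-byte form → F2 82 B7 8C.
U+01CD: 2-byte form → C7 8D.
Concatenated (14 bytes): F1 81 99 A5 F3 AA A3 A5 F2 82 B7 8C C7 8D.

F1 81 99 A5 F3 AA A3 A5 F2 82 B7 8C C7 8D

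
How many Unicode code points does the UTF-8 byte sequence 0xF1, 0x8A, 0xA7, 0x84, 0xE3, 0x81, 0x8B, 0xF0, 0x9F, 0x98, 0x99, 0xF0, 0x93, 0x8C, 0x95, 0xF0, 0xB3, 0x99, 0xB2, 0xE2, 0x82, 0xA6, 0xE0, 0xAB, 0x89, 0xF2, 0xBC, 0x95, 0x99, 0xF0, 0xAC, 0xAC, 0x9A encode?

Byte at offset 0: 0xF1 = 11110001 → 4-byte char (#1). Advance 4.
Byte at offset 4: 0xE3 = 11100011 → 3-byte char (#2). Advance 3.
Byte at offset 7: 0xF0 = 11110000 → 4-byte char (#3). Advance 4.
Byte at offset 11: 0xF0 = 11110000 → 4-byte char (#4). Advance 4.
Byte at offset 15: 0xF0 = 11110000 → 4-byte char (#5). Advance 4.
Byte at offset 19: 0xE2 = 11100010 → 3-byte char (#6). Advance 3.
Byte at offset 22: 0xE0 = 11100000 → 3-byte char (#7). Advance 3.
Byte at offset 25: 0xF2 = 11110010 → 4-byte char (#8). Advance 4.
Byte at offset 29: 0xF0 = 11110000 → 4-byte char (#9). Advance 4.
Reached end at offset 33 after 9 code points.

9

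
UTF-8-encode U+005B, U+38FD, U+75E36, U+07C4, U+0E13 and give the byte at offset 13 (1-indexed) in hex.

1-indexed offset 13 is 0-indexed offset 12.
U+005B → 1-byte form 5B at offsets 0–0.
U+38FD → 3-byte form E3 A3 BD at offsets 1–3.
U+75E36 → 4-byte form F1 B5 B8 B6 at offsets 4–7.
U+07C4 → 2-byte form DF 84 at offsets 8–9.
U+0E13 → 3-byte form E0 B8 93 at offsets 10–12.
Offset 12 falls in char 5's range; it's byte 3 of E0 B8 93 = 0x93.

0x93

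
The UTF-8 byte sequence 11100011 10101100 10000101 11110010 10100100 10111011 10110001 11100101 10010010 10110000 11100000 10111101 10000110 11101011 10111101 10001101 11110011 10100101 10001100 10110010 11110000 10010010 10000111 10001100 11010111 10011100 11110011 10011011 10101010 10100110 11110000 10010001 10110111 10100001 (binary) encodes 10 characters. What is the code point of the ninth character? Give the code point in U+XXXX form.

U+DBAA6

Offset 0: leading byte 0xE3 = 11100011 → 3-byte char #1 = E3 AC 85.
Offset 3: leading byte 0xF2 = 11110010 → 4-byte char #2 = F2 A4 BB B1.
Offset 7: leading byte 0xE5 = 11100101 → 3-byte char #3 = E5 92 B0.
Offset 10: leading byte 0xE0 = 11100000 → 3-byte char #4 = E0 BD 86.
Offset 13: leading byte 0xEB = 11101011 → 3-byte char #5 = EB BD 8D.
Offset 16: leading byte 0xF3 = 11110011 → 4-byte char #6 = F3 A5 8C B2.
Offset 20: leading byte 0xF0 = 11110000 → 4-byte char #7 = F0 92 87 8C.
Offset 24: leading byte 0xD7 = 11010111 → 2-byte char #8 = D7 9C.
Offset 26: leading byte 0xF3 = 11110011 → 4-byte char #9 = F3 9B AA A6.
Leading byte 0xF3 = 11110011 matches 11110xxx → 4-byte sequence.
Byte 1: 0xF3 = 11110011, payload 011 (3 bits).
Byte 2: 0x9B = 10011011 (10xxxxxx ✓), payload 011011.
Byte 3: 0xAA = 10101010 (10xxxxxx ✓), payload 101010.
Byte 4: 0xA6 = 10100110 (10xxxxxx ✓), payload 100110.
Concatenate: 011011011101010100110 = 0xDBAA6 (21 bits → U+DBAA6).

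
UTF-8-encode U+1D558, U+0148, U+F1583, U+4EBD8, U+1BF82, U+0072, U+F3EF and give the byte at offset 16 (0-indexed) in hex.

U+1D558 → 4-byte form F0 9D 95 98 at offsets 0–3.
U+0148 → 2-byte form C5 88 at offsets 4–5.
U+F1583 → 4-byte form F3 B1 96 83 at offsets 6–9.
U+4EBD8 → 4-byte form F1 8E AF 98 at offsets 10–13.
U+1BF82 → 4-byte form F0 9B BE 82 at offsets 14–17.
Offset 16 falls in char 5's range; it's byte 3 of F0 9B BE 82 = 0xBE.

0xBE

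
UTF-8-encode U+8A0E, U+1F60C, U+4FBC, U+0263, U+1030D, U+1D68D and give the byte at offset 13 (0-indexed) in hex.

U+8A0E → 3-byte form E8 A8 8E at offsets 0–2.
U+1F60C → 4-byte form F0 9F 98 8C at offsets 3–6.
U+4FBC → 3-byte form E4 BE BC at offsets 7–9.
U+0263 → 2-byte form C9 A3 at offsets 10–11.
U+1030D → 4-byte form F0 90 8C 8D at offsets 12–15.
Offset 13 falls in char 5's range; it's byte 2 of F0 90 8C 8D = 0x90.

0x90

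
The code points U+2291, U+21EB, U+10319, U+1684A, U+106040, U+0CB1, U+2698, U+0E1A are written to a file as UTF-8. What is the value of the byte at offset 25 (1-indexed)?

0xE0

1-indexed offset 25 is 0-indexed offset 24.
U+2291 → 3-byte form E2 8A 91 at offsets 0–2.
U+21EB → 3-byte form E2 87 AB at offsets 3–5.
U+10319 → 4-byte form F0 90 8C 99 at offsets 6–9.
U+1684A → 4-byte form F0 96 A1 8A at offsets 10–13.
U+106040 → 4-byte form F4 86 81 80 at offsets 14–17.
U+0CB1 → 3-byte form E0 B2 B1 at offsets 18–20.
U+2698 → 3-byte form E2 9A 98 at offsets 21–23.
U+0E1A → 3-byte form E0 B8 9A at offsets 24–26.
Offset 24 falls in char 8's range; it's byte 1 of E0 B8 9A = 0xE0.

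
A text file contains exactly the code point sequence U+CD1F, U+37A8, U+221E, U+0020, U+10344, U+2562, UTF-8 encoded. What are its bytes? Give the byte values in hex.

EC B4 9F E3 9E A8 E2 88 9E 20 F0 90 8D 84 E2 95 A2

U+CD1F: 3-byte form → EC B4 9F.
U+37A8: 3-byte form → E3 9E A8.
U+221E: 3-byte form → E2 88 9E.
U+0020: 1-byte form → 20.
U+10344: 4-byte form → F0 90 8D 84.
U+2562: 3-byte form → E2 95 A2.
Concatenated (17 bytes): EC B4 9F E3 9E A8 E2 88 9E 20 F0 90 8D 84 E2 95 A2.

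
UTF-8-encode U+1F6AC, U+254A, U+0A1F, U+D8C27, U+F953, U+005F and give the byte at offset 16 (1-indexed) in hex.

0xA5

1-indexed offset 16 is 0-indexed offset 15.
U+1F6AC → 4-byte form F0 9F 9A AC at offsets 0–3.
U+254A → 3-byte form E2 95 8A at offsets 4–6.
U+0A1F → 3-byte form E0 A8 9F at offsets 7–9.
U+D8C27 → 4-byte form F3 98 B0 A7 at offsets 10–13.
U+F953 → 3-byte form EF A5 93 at offsets 14–16.
Offset 15 falls in char 5's range; it's byte 2 of EF A5 93 = 0xA5.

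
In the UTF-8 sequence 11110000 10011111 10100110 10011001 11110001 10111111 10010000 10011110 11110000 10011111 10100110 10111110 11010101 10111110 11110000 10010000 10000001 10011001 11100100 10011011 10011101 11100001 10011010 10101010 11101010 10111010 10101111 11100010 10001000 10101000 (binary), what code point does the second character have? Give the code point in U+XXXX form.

U+7F41E

Offset 0: leading byte 0xF0 = 11110000 → 4-byte char #1 = F0 9F A6 99.
Offset 4: leading byte 0xF1 = 11110001 → 4-byte char #2 = F1 BF 90 9E.
Leading byte 0xF1 = 11110001 matches 11110xxx → 4-byte sequence.
Byte 1: 0xF1 = 11110001, payload 001 (3 bits).
Byte 2: 0xBF = 10111111 (10xxxxxx ✓), payload 111111.
Byte 3: 0x90 = 10010000 (10xxxxxx ✓), payload 010000.
Byte 4: 0x9E = 10011110 (10xxxxxx ✓), payload 011110.
Concatenate: 001111111010000011110 = 0x7F41E (21 bits → U+7F41E).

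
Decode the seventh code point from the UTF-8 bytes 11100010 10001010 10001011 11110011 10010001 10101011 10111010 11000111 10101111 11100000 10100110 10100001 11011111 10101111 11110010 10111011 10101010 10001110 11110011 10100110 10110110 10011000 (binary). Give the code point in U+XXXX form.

U+E6D98

Offset 0: leading byte 0xE2 = 11100010 → 3-byte char #1 = E2 8A 8B.
Offset 3: leading byte 0xF3 = 11110011 → 4-byte char #2 = F3 91 AB BA.
Offset 7: leading byte 0xC7 = 11000111 → 2-byte char #3 = C7 AF.
Offset 9: leading byte 0xE0 = 11100000 → 3-byte char #4 = E0 A6 A1.
Offset 12: leading byte 0xDF = 11011111 → 2-byte char #5 = DF AF.
Offset 14: leading byte 0xF2 = 11110010 → 4-byte char #6 = F2 BB AA 8E.
Offset 18: leading byte 0xF3 = 11110011 → 4-byte char #7 = F3 A6 B6 98.
Leading byte 0xF3 = 11110011 matches 11110xxx → 4-byte sequence.
Byte 1: 0xF3 = 11110011, payload 011 (3 bits).
Byte 2: 0xA6 = 10100110 (10xxxxxx ✓), payload 100110.
Byte 3: 0xB6 = 10110110 (10xxxxxx ✓), payload 110110.
Byte 4: 0x98 = 10011000 (10xxxxxx ✓), payload 011000.
Concatenate: 011100110110110011000 = 0xE6D98 (21 bits → U+E6D98).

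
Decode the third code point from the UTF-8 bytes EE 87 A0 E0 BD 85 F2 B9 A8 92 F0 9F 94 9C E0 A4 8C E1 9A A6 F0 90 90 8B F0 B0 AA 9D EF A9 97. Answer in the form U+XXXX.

Offset 0: leading byte 0xEE = 11101110 → 3-byte char #1 = EE 87 A0.
Offset 3: leading byte 0xE0 = 11100000 → 3-byte char #2 = E0 BD 85.
Offset 6: leading byte 0xF2 = 11110010 → 4-byte char #3 = F2 B9 A8 92.
Leading byte 0xF2 = 11110010 matches 11110xxx → 4-byte sequence.
Byte 1: 0xF2 = 11110010, payload 010 (3 bits).
Byte 2: 0xB9 = 10111001 (10xxxxxx ✓), payload 111001.
Byte 3: 0xA8 = 10101000 (10xxxxxx ✓), payload 101000.
Byte 4: 0x92 = 10010010 (10xxxxxx ✓), payload 010010.
Concatenate: 010111001101000010010 = 0xB9A12 (21 bits → U+B9A12).

U+B9A12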